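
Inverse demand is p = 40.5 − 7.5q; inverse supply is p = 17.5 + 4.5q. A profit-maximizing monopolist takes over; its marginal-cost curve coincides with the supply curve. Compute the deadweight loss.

Competitive equilibrium: 40.5 − 7.5q = 17.5 + 4.5q → q* = 1.9167, p* = 26.125.
Marginal revenue: MR = 40.5 − 15q. Set MR = MC: 40.5 − 15q = 17.5 + 4.5q → q_m = 1.1795.
Price p_m = 40.5 − 7.5·1.1795 = 31.6538; MC(q_m) = 17.5 + 4.5·1.1795 = 22.8078.
Competitive q* = 1.9167, so Δq = 0.7372; wedge = 31.6538 − 22.8078 = 8.846.
DWL = ½ × 0.7372 × 8.846 = 3.26.

3.26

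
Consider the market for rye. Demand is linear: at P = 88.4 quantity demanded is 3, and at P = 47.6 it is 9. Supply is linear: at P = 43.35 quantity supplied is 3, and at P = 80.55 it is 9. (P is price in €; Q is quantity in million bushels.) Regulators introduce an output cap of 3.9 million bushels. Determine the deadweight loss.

Demand slope = (47.6 − 88.4)/(9 − 3) = −6.8, so P = 108.8 − 6.8Q.
Supply slope = (80.55 − 43.35)/(9 − 3) = 6.2, so P = 24.75 + 6.2Q.
Competitive equilibrium: 108.8 − 6.8Q = 24.75 + 6.2Q → Q* = 6.4654, P* = 64.8354.
At Q = 3.9: demand price = 108.8 − 6.8·3.9 = 82.28; supply price = 24.75 + 6.2·3.9 = 48.93.
ΔQ = 6.4654 − 3.9 = 2.5654; wedge = 82.28 − 48.93 = 33.35.
The triangle = ½ × 2.5654 × 33.35 = €42.78 million.

€42.78 million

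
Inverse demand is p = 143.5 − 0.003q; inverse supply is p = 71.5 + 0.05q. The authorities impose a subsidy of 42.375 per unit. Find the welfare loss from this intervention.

16940.01

Competitive equilibrium: 143.5 − 0.003q = 71.5 + 0.05q → q* = 1358.4906, p* = 139.4245.
The subsidy lowers effective supply by 42.375: p = 29.125 + 0.05q.
New quantity: 143.5 − 0.003q = 29.125 + 0.05q → q' = 2158.0189.
Overproduction Δq = 2158.0189 − 1358.4906 = 799.5283; wedge = subsidy = 42.375.
The triangle = ½ × 799.5283 × 42.375 = 16940.01.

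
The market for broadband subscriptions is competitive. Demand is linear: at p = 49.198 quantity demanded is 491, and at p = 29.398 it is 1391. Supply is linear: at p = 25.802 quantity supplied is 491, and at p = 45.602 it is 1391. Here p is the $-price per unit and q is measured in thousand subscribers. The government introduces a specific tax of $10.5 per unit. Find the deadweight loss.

Demand slope = (29.398 − 49.198)/(1391 − 491) = −0.022, so p = 60 − 0.022q.
Supply slope = (45.602 − 25.802)/(1391 − 491) = 0.022, so p = 15 + 0.022q.
Competitive equilibrium: 60 − 0.022q = 15 + 0.022q → q* = 1022.7273, p* = 37.5.
With the tax, the buyer price exceeds the seller price by 10.5: (60 − 0.022q) − (15 + 0.022q) = 10.5 → q' = 784.0909.
Δq = 1022.7273 − 784.0909 = 238.6364; the wedge equals the tax, 10.5.
Deadweight loss = ½ × 238.6364 × 10.5 = $1252.84 thousand.

$1252.84 thousand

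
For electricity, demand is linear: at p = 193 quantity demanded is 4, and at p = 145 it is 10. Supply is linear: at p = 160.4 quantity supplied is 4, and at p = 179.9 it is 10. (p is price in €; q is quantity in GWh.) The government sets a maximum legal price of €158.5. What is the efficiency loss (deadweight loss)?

Demand slope = (145 − 193)/(10 − 4) = −8, so p = 225 − 8q.
Supply slope = (179.9 − 160.4)/(10 − 4) = 3.25, so p = 147.4 + 3.25q.
Competitive equilibrium: 225 − 8q = 147.4 + 3.25q → q* = 6.8978, p* = 169.8178.
At the ceiling p = 158.5, quantity supplied = (158.5 − 147.4)/3.25 = 3.4154.
Willingness to pay at q' = 3.4154: 225 − 8·3.4154 = 197.6768.
Δq = 6.8978 − 3.4154 = 3.4824; wedge = 197.6768 − 158.5 = 39.1768.
Deadweight loss = ½ × 3.4824 × 39.1768 = €68.21.

€68.21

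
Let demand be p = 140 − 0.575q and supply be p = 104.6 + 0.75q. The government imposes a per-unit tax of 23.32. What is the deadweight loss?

Competitive equilibrium: 140 − 0.575q = 104.6 + 0.75q → q* = 26.717, p* = 124.6377.
With the tax, the buyer price exceeds the seller price by 23.32: (140 − 0.575q) − (104.6 + 0.75q) = 23.32 → q' = 9.117.
Δq = 26.717 − 9.117 = 17.6; the wedge equals the tax, 23.32.
Deadweight loss = ½ × 17.6 × 23.32 = 205.216.

205.216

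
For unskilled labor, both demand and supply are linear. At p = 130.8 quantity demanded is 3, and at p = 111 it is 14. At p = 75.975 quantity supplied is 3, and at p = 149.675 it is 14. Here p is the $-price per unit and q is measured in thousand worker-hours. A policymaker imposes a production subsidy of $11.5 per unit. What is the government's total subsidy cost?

$124.23 thousand

Demand slope = (111 − 130.8)/(14 − 3) = −1.8, so p = 136.2 − 1.8q.
Supply slope = (149.675 − 75.975)/(14 − 3) = 6.7, so p = 55.875 + 6.7q.
Competitive equilibrium: 136.2 − 1.8q = 55.875 + 6.7q → q* = 9.45, p* = 119.19.
The subsidy lowers effective supply by 11.5: p = 44.375 + 6.7q.
New quantity: 136.2 − 1.8q = 44.375 + 6.7q → q' = 10.8029.
Total subsidy cost = 11.5 × 10.8029 = $124.23 thousand.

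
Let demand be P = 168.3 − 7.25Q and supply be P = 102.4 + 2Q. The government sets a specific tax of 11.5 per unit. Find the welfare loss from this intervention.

Competitive equilibrium: 168.3 − 7.25Q = 102.4 + 2Q → Q* = 7.1243, P* = 116.6486.
With the tax, the buyer price exceeds the seller price by 11.5: (168.3 − 7.25Q) − (102.4 + 2Q) = 11.5 → Q' = 5.8811.
ΔQ = 7.1243 − 5.8811 = 1.2432; the wedge equals the tax, 11.5.
DWL = ½ × 1.2432 × 11.5 = 7.15.

7.15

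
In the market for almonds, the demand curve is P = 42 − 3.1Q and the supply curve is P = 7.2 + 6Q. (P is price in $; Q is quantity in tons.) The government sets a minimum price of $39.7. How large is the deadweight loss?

$43.23

Competitive equilibrium: 42 − 3.1Q = 7.2 + 6Q → Q* = 3.8242, P* = 30.1451.
At the floor P = 39.7, quantity demanded = (42 − 39.7)/3.1 = 0.7419.
Sellers' marginal cost at Q' = 0.7419: 7.2 + 6·0.7419 = 11.6514.
ΔQ = 3.8242 − 0.7419 = 3.0823; wedge = 39.7 − 11.6514 = 28.0486.
Welfare loss = ½ × 3.0823 × 28.0486 = $43.23.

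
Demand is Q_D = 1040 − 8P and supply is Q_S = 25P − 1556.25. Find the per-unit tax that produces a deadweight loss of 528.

13.2

In inverse form: demand P = 130 − 0.125Q, supply P = 62.25 + 0.04Q.
Competitive equilibrium: 130 − 0.125Q = 62.25 + 0.04Q → Q* = 410.6061, P* = 78.6742.
A tax t gives ΔQ = t/0.165 and wedge t, so DWL = t²/0.33.
t²/0.33 = 528 → t² = 174.24 → t = 13.2.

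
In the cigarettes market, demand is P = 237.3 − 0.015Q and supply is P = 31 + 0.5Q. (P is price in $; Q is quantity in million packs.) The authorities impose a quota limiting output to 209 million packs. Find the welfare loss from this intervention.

$9451.24 million

Competitive equilibrium: 237.3 − 0.015Q = 31 + 0.5Q → Q* = 400.5825, P* = 231.2913.
At Q = 209: demand price = 237.3 − 0.015·209 = 234.165; supply price = 31 + 0.5·209 = 135.5.
ΔQ = 400.5825 − 209 = 191.5825; wedge = 234.165 − 135.5 = 98.665.
Deadweight loss = ½ × 191.5825 × 98.665 = $9451.24 million.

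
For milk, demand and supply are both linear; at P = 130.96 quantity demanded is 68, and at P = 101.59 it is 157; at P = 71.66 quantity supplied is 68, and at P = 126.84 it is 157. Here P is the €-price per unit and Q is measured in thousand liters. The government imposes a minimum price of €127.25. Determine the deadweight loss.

Demand slope = (101.59 − 130.96)/(157 − 68) = −0.33, so P = 153.4 − 0.33Q.
Supply slope = (126.84 − 71.66)/(157 − 68) = 0.62, so P = 29.5 + 0.62Q.
Competitive equilibrium: 153.4 − 0.33Q = 29.5 + 0.62Q → Q* = 130.42105, P* = 110.36105.
At the floor P = 127.25, quantity demanded = (153.4 − 127.25)/0.33 = 79.24242.
Sellers' marginal cost at Q' = 79.24242: 29.5 + 0.62·79.24242 = 78.6303.
ΔQ = 130.42105 − 79.24242 = 51.17863; wedge = 127.25 − 78.6303 = 48.6197.
The triangle = ½ × 51.17863 × 48.6197 = €1244.14 thousand.

€1244.14 thousand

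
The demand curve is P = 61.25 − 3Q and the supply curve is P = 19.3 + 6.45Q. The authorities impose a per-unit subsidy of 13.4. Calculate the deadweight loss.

9.50

Competitive equilibrium: 61.25 − 3Q = 19.3 + 6.45Q → Q* = 4.4392, P* = 47.9325.
The subsidy lowers effective supply by 13.4: P = 5.9 + 6.45Q.
New quantity: 61.25 − 3Q = 5.9 + 6.45Q → Q' = 5.8571.
Overproduction ΔQ = 5.8571 − 4.4392 = 1.4179; wedge = subsidy = 13.4.
Deadweight loss = ½ × 1.4179 × 13.4 = 9.50.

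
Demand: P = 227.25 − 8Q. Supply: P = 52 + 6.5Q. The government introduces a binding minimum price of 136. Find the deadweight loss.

Competitive equilibrium: 227.25 − 8Q = 52 + 6.5Q → Q* = 12.0862, P* = 130.5603.
At the floor P = 136, quantity demanded = (227.25 − 136)/8 = 11.4063.
Sellers' marginal cost at Q' = 11.4063: 52 + 6.5·11.4063 = 126.141.
ΔQ = 12.0862 − 11.4063 = 0.6799; wedge = 136 − 126.141 = 9.859.
The triangle = ½ × 0.6799 × 9.859 = 3.35.

3.35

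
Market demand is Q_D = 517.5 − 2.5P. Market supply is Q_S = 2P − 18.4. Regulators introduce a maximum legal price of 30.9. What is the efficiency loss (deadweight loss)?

13999.10

In inverse form: demand P = 207 − 0.4Q, supply P = 9.2 + 0.5Q.
Competitive equilibrium: 207 − 0.4Q = 9.2 + 0.5Q → Q* = 219.77778, P* = 119.08889.
At the ceiling P = 30.9, quantity supplied = (30.9 − 9.2)/0.5 = 43.4.
Willingness to pay at Q' = 43.4: 207 − 0.4·43.4 = 189.64.
ΔQ = 219.77778 − 43.4 = 176.37778; wedge = 189.64 − 30.9 = 158.74.
Welfare loss = ½ × 176.37778 × 158.74 = 13999.10.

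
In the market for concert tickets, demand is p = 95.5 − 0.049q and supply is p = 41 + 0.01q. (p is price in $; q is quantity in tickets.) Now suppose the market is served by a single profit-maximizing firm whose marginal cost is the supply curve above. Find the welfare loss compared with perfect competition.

$5181.50

Competitive equilibrium: 95.5 − 0.049q = 41 + 0.01q → q* = 923.72881, p* = 50.23729.
Marginal revenue: MR = 95.5 − 0.098q. Set MR = MC: 95.5 − 0.098q = 41 + 0.01q → q_m = 504.62963.
Price p_m = 95.5 − 0.049·504.62963 = 70.77315; MC(q_m) = 41 + 0.01·504.62963 = 46.0463.
Competitive q* = 923.72881, so Δq = 419.09918; wedge = 70.77315 − 46.0463 = 24.72685.
DWL = ½ × 419.09918 × 24.72685 = $5181.50.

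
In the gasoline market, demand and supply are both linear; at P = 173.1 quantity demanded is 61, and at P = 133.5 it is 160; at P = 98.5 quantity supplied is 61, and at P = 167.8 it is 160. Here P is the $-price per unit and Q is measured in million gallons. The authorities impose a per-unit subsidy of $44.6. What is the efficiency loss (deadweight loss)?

$904.16 million

Demand slope = (133.5 − 173.1)/(160 − 61) = −0.4, so P = 197.5 − 0.4Q.
Supply slope = (167.8 − 98.5)/(160 − 61) = 0.7, so P = 55.8 + 0.7Q.
Competitive equilibrium: 197.5 − 0.4Q = 55.8 + 0.7Q → Q* = 128.8182, P* = 145.9727.
The subsidy lowers effective supply by 44.6: P = 11.2 + 0.7Q.
New quantity: 197.5 − 0.4Q = 11.2 + 0.7Q → Q' = 169.3636.
Overproduction ΔQ = 169.3636 − 128.8182 = 40.5454; wedge = subsidy = 44.6.
Welfare loss = ½ × 40.5454 × 44.6 = $904.16 million.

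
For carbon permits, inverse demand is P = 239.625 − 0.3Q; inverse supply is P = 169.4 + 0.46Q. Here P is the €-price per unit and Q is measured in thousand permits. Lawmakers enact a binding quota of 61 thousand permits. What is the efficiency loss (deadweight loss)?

€374.70 thousand

Competitive equilibrium: 239.625 − 0.3Q = 169.4 + 0.46Q → Q* = 92.4013, P* = 211.9046.
At Q = 61: demand price = 239.625 − 0.3·61 = 221.325; supply price = 169.4 + 0.46·61 = 197.46.
ΔQ = 92.4013 − 61 = 31.4013; wedge = 221.325 − 197.46 = 23.865.
Deadweight loss = ½ × 31.4013 × 23.865 = €374.70 thousand.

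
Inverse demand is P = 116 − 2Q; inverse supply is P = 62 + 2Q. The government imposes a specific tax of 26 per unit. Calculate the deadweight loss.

Competitive equilibrium: 116 − 2Q = 62 + 2Q → Q* = 13.5, P* = 89.
With the tax, the buyer price exceeds the seller price by 26: (116 − 2Q) − (62 + 2Q) = 26 → Q' = 7.
ΔQ = 13.5 − 7 = 6.5; the wedge equals the tax, 26.
Welfare loss = ½ × 6.5 × 26 = 84.50.

84.50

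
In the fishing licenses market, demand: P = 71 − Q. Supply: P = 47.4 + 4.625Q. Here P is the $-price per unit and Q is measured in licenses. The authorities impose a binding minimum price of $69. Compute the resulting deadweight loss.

$13.56

Competitive equilibrium: 71 − Q = 47.4 + 4.625Q → Q* = 4.1956, P* = 66.8044.
At the floor P = 69, quantity demanded = (71 − 69)/1 = 2.
Sellers' marginal cost at Q' = 2: 47.4 + 4.625·2 = 56.65.
ΔQ = 4.1956 − 2 = 2.1956; wedge = 69 − 56.65 = 12.35.
Deadweight loss = ½ × 2.1956 × 12.35 = $13.56.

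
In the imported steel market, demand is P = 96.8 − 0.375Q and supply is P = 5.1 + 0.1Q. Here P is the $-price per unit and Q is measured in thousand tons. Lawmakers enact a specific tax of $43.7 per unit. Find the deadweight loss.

Competitive equilibrium: 96.8 − 0.375Q = 5.1 + 0.1Q → Q* = 193.0526, P* = 24.4053.
With the tax, the buyer price exceeds the seller price by 43.7: (96.8 − 0.375Q) − (5.1 + 0.1Q) = 43.7 → Q' = 101.0526.
ΔQ = 193.0526 − 101.0526 = 92; the wedge equals the tax, 43.7.
DWL = ½ × 92 × 43.7 = $2010.20 thousand.

$2010.20 thousand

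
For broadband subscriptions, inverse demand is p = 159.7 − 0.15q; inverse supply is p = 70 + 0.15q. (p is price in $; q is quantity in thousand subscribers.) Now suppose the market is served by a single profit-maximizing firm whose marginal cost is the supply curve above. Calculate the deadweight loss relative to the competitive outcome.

Competitive equilibrium: 159.7 − 0.15q = 70 + 0.15q → q* = 299, p* = 114.85.
Marginal revenue: MR = 159.7 − 0.3q. Set MR = MC: 159.7 − 0.3q = 70 + 0.15q → q_m = 199.3333.
Price p_m = 159.7 − 0.15·199.3333 = 129.8; MC(q_m) = 70 + 0.15·199.3333 = 99.9.
Competitive q* = 299, so Δq = 99.6667; wedge = 129.8 − 99.9 = 29.9.
Deadweight loss = ½ × 99.6667 × 29.9 = $1490.02 thousand.

$1490.02 thousand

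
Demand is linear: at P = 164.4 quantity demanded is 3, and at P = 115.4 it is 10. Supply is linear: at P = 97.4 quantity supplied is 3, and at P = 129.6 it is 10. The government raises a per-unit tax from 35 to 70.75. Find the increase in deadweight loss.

Demand slope = (115.4 − 164.4)/(10 − 3) = −7, so P = 185.4 − 7Q.
Supply slope = (129.6 − 97.4)/(10 − 3) = 4.6, so P = 83.6 + 4.6Q.
Competitive equilibrium: 185.4 − 7Q = 83.6 + 4.6Q → Q* = 8.7759, P* = 123.969.
For a per-unit tax t: ΔQ = t/11.6, so DWL = ½·t·(t/11.6) = t²/23.2.
At t = 35: DWL = 52.802. At t = 70.75: DWL = 215.757.
Increase = 215.757 − 52.802 = 162.96.

162.96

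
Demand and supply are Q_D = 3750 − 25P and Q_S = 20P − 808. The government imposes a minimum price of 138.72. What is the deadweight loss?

In inverse form: demand P = 150 − 0.04Q, supply P = 40.4 + 0.05Q.
Competitive equilibrium: 150 − 0.04Q = 40.4 + 0.05Q → Q* = 1217.7778, P* = 101.2889.
At the floor P = 138.72, quantity demanded = (150 − 138.72)/0.04 = 282.
Sellers' marginal cost at Q' = 282: 40.4 + 0.05·282 = 54.5.
ΔQ = 1217.7778 − 282 = 935.7778; wedge = 138.72 − 54.5 = 84.22.
Deadweight loss = ½ × 935.7778 × 84.22 = 39405.60.

39405.60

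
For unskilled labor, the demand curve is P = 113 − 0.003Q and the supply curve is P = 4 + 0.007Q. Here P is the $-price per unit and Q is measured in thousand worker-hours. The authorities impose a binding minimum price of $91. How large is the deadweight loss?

$63605.56 thousand

Competitive equilibrium: 113 − 0.003Q = 4 + 0.007Q → Q* = 10900, P* = 80.3.
At the floor P = 91, quantity demanded = (113 − 91)/0.003 = 7333.33333.
Sellers' marginal cost at Q' = 7333.33333: 4 + 0.007·7333.33333 = 55.33333.
ΔQ = 10900 − 7333.33333 = 3566.66667; wedge = 91 − 55.33333 = 35.66667.
Deadweight loss = ½ × 3566.66667 × 35.66667 = $63605.56 thousand.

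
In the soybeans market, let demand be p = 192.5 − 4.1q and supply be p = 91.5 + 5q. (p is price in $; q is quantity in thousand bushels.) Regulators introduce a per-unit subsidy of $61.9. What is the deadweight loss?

Competitive equilibrium: 192.5 − 4.1q = 91.5 + 5q → q* = 11.0989, p* = 146.9945.
The subsidy lowers effective supply by 61.9: p = 29.6 + 5q.
New quantity: 192.5 − 4.1q = 29.6 + 5q → q' = 17.9011.
Overproduction Δq = 17.9011 − 11.0989 = 6.8022; wedge = subsidy = 61.9.
DWL = ½ × 6.8022 × 61.9 = $210.53 thousand.

$210.53 thousand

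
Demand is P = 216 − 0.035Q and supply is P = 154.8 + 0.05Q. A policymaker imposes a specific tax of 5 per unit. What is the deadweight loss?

147.06

Competitive equilibrium: 216 − 0.035Q = 154.8 + 0.05Q → Q* = 720, P* = 190.8.
With the tax, the buyer price exceeds the seller price by 5: (216 − 0.035Q) − (154.8 + 0.05Q) = 5 → Q' = 661.1765.
ΔQ = 720 − 661.1765 = 58.8235; the wedge equals the tax, 5.
Welfare loss = ½ × 58.8235 × 5 = 147.06.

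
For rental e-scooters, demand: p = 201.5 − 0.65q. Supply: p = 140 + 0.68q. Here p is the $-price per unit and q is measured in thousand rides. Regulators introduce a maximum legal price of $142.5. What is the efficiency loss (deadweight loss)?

Competitive equilibrium: 201.5 − 0.65q = 140 + 0.68q → q* = 46.2406, p* = 171.4436.
At the ceiling p = 142.5, quantity supplied = (142.5 − 140)/0.68 = 3.6765.
Willingness to pay at q' = 3.6765: 201.5 − 0.65·3.6765 = 199.1103.
Δq = 46.2406 − 3.6765 = 42.5641; wedge = 199.1103 − 142.5 = 56.6103.
DWL = ½ × 42.5641 × 56.6103 = $1204.78 thousand.

$1204.78 thousand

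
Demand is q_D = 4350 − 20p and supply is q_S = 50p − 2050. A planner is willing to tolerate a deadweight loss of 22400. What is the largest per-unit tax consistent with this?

56

In inverse form: demand p = 217.5 − 0.05q, supply p = 41 + 0.02q.
Competitive equilibrium: 217.5 − 0.05q = 41 + 0.02q → q* = 2521.4286, p* = 91.4286.
A tax t gives Δq = t/0.07 and wedge t, so DWL = t²/0.14.
t²/0.14 = 22400 → t² = 3136 → t = 56.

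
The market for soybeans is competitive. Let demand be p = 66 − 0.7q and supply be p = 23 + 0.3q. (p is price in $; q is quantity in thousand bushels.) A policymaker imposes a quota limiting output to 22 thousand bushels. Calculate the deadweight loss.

Competitive equilibrium: 66 − 0.7q = 23 + 0.3q → q* = 43, p* = 35.9.
At q = 22: demand price = 66 − 0.7·22 = 50.6; supply price = 23 + 0.3·22 = 29.6.
Δq = 43 − 22 = 21; wedge = 50.6 − 29.6 = 21.
DWL = ½ × 21 × 21 = $220.50 thousand.

$220.50 thousand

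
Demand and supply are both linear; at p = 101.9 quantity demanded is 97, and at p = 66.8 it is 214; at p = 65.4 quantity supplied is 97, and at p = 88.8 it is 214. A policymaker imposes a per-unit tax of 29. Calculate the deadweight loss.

841

Demand slope = (66.8 − 101.9)/(214 − 97) = −0.3, so p = 131 − 0.3q.
Supply slope = (88.8 − 65.4)/(214 − 97) = 0.2, so p = 46 + 0.2q.
Competitive equilibrium: 131 − 0.3q = 46 + 0.2q → q* = 170, p* = 80.
With the tax, the buyer price exceeds the seller price by 29: (131 − 0.3q) − (46 + 0.2q) = 29 → q' = 112.
Δq = 170 − 112 = 58; the wedge equals the tax, 29.
Deadweight loss = ½ × 58 × 29 = 841.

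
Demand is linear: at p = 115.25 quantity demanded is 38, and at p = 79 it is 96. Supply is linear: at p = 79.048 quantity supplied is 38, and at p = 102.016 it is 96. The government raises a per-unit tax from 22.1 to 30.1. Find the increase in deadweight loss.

204.51

Demand slope = (79 − 115.25)/(96 − 38) = −0.625, so p = 139 − 0.625q.
Supply slope = (102.016 − 79.048)/(96 − 38) = 0.396, so p = 64 + 0.396q.
Competitive equilibrium: 139 − 0.625q = 64 + 0.396q → q* = 73.4574, p* = 93.0891.
For a per-unit tax t: Δq = t/1.021, so DWL = ½·t·(t/1.021) = t²/2.042.
At t = 22.1: DWL = 239.182. At t = 30.1: DWL = 443.688.
Increase = 443.688 − 239.182 = 204.51.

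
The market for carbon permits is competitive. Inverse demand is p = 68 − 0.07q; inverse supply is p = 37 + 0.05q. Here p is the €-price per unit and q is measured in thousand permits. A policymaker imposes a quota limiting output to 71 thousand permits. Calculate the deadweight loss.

Competitive equilibrium: 68 − 0.07q = 37 + 0.05q → q* = 258.3333, p* = 49.9167.
At q = 71: demand price = 68 − 0.07·71 = 63.03; supply price = 37 + 0.05·71 = 40.55.
Δq = 258.3333 − 71 = 187.3333; wedge = 63.03 − 40.55 = 22.48.
Welfare loss = ½ × 187.3333 × 22.48 = €2105.63 thousand.

€2105.63 thousand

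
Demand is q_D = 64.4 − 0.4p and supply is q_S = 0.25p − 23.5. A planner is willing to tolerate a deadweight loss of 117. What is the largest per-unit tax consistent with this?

In inverse form: demand p = 161 − 2.5q, supply p = 94 + 4q.
Competitive equilibrium: 161 − 2.5q = 94 + 4q → q* = 10.3077, p* = 135.2308.
A tax t gives Δq = t/6.5 and wedge t, so DWL = t²/13.
t²/13 = 117 → t² = 1521 → t = 39.

39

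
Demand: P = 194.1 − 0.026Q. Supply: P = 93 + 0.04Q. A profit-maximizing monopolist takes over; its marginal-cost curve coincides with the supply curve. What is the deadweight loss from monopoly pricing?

Competitive equilibrium: 194.1 − 0.026Q = 93 + 0.04Q → Q* = 1531.81818, P* = 154.27273.
Marginal revenue: MR = 194.1 − 0.052Q. Set MR = MC: 194.1 − 0.052Q = 93 + 0.04Q → Q_m = 1098.91304.
Price P_m = 194.1 − 0.026·1098.91304 = 165.52826; MC(Q_m) = 93 + 0.04·1098.91304 = 136.95652.
Competitive Q* = 1531.81818, so ΔQ = 432.90514; wedge = 165.52826 − 136.95652 = 28.57174.
DWL = ½ × 432.90514 × 28.57174 = 6184.43.

6184.43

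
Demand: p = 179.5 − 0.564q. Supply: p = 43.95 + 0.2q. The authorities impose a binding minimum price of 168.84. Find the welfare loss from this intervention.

9599.21

Competitive equilibrium: 179.5 − 0.564q = 43.95 + 0.2q → q* = 177.42147, p* = 79.43429.
At the floor p = 168.84, quantity demanded = (179.5 − 168.84)/0.564 = 18.90071.
Sellers' marginal cost at q' = 18.90071: 43.95 + 0.2·18.90071 = 47.73014.
Δq = 177.42147 − 18.90071 = 158.52076; wedge = 168.84 − 47.73014 = 121.10986.
Welfare loss = ½ × 158.52076 × 121.10986 = 9599.21.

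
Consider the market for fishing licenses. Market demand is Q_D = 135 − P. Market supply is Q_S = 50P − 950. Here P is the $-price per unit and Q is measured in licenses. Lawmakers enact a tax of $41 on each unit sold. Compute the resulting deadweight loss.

In inverse form: demand P = 135 − Q, supply P = 19 + 0.02Q.
Competitive equilibrium: 135 − Q = 19 + 0.02Q → Q* = 113.7255, P* = 21.2745.
With the tax, the buyer price exceeds the seller price by 41: (135 − Q) − (19 + 0.02Q) = 41 → Q' = 73.5294.
ΔQ = 113.7255 − 73.5294 = 40.1961; the wedge equals the tax, 41.
Deadweight loss = ½ × 40.1961 × 41 = $824.02.

$824.02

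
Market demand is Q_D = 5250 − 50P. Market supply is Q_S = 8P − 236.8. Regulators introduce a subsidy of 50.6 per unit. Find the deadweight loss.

In inverse form: demand P = 105 − 0.02Q, supply P = 29.6 + 0.125Q.
Competitive equilibrium: 105 − 0.02Q = 29.6 + 0.125Q → Q* = 520, P* = 94.6.
The subsidy lowers effective supply by 50.6: P = 0.125Q − 21.
New quantity: 105 − 0.02Q = 0.125Q − 21 → Q' = 868.9655.
Overproduction ΔQ = 868.9655 − 520 = 348.9655; wedge = subsidy = 50.6.
Welfare loss = ½ × 348.9655 × 50.6 = 8828.83.

8828.83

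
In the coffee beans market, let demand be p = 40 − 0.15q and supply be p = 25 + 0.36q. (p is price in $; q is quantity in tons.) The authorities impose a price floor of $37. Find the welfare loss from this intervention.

$22.59

Competitive equilibrium: 40 − 0.15q = 25 + 0.36q → q* = 29.4118, p* = 35.5882.
At the floor p = 37, quantity demanded = (40 − 37)/0.15 = 20.
Sellers' marginal cost at q' = 20: 25 + 0.36·20 = 32.2.
Δq = 29.4118 − 20 = 9.4118; wedge = 37 − 32.2 = 4.8.
Welfare loss = ½ × 9.4118 × 4.8 = $22.59.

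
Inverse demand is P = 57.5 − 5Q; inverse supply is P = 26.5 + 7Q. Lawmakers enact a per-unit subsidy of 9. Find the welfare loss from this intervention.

3.375

Competitive equilibrium: 57.5 − 5Q = 26.5 + 7Q → Q* = 2.5833, P* = 44.5833.
The subsidy lowers effective supply by 9: P = 17.5 + 7Q.
New quantity: 57.5 − 5Q = 17.5 + 7Q → Q' = 3.3333.
Overproduction ΔQ = 3.3333 − 2.5833 = 0.75; wedge = subsidy = 9.
Welfare loss = ½ × 0.75 × 9 = 3.375.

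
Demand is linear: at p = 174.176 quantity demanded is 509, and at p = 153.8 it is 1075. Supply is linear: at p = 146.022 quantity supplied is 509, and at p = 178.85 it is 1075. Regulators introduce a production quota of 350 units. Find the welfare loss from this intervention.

9880.90

Demand slope = (153.8 − 174.176)/(1075 − 509) = −0.036, so p = 192.5 − 0.036q.
Supply slope = (178.85 − 146.022)/(1075 − 509) = 0.058, so p = 116.5 + 0.058q.
Competitive equilibrium: 192.5 − 0.036q = 116.5 + 0.058q → q* = 808.5106, p* = 163.3936.
At q = 350: demand price = 192.5 − 0.036·350 = 179.9; supply price = 116.5 + 0.058·350 = 136.8.
Δq = 808.5106 − 350 = 458.5106; wedge = 179.9 − 136.8 = 43.1.
DWL = ½ × 458.5106 × 43.1 = 9880.90.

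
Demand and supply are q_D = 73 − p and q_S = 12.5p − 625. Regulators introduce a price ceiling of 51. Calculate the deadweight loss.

41.78

In inverse form: demand p = 73 − q, supply p = 50 + 0.08q.
Competitive equilibrium: 73 − q = 50 + 0.08q → q* = 21.2963, p* = 51.7037.
At the ceiling p = 51, quantity supplied = (51 − 50)/0.08 = 12.5.
Willingness to pay at q' = 12.5: 73 − 1·12.5 = 60.5.
Δq = 21.2963 − 12.5 = 8.7963; wedge = 60.5 − 51 = 9.5.
Welfare loss = ½ × 8.7963 × 9.5 = 41.78.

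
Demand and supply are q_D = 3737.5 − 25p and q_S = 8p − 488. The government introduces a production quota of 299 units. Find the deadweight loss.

In inverse form: demand p = 149.5 − 0.04q, supply p = 61 + 0.125q.
Competitive equilibrium: 149.5 − 0.04q = 61 + 0.125q → q* = 536.3636, p* = 128.0455.
At q = 299: demand price = 149.5 − 0.04·299 = 137.54; supply price = 61 + 0.125·299 = 98.375.
Δq = 536.3636 − 299 = 237.3636; wedge = 137.54 − 98.375 = 39.165.
Welfare loss = ½ × 237.3636 × 39.165 = 4648.17.

4648.17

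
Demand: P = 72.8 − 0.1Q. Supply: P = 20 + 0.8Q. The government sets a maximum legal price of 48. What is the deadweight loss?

252.05

Competitive equilibrium: 72.8 − 0.1Q = 20 + 0.8Q → Q* = 58.6667, P* = 66.9333.
At the ceiling P = 48, quantity supplied = (48 − 20)/0.8 = 35.
Willingness to pay at Q' = 35: 72.8 − 0.1·35 = 69.3.
ΔQ = 58.6667 − 35 = 23.6667; wedge = 69.3 − 48 = 21.3.
Deadweight loss = ½ × 23.6667 × 21.3 = 252.05.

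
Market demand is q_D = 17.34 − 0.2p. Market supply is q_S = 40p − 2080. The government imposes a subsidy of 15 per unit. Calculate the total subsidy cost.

In inverse form: demand p = 86.7 − 5q, supply p = 52 + 0.025q.
Competitive equilibrium: 86.7 − 5q = 52 + 0.025q → q* = 6.9055, p* = 52.1726.
The subsidy lowers effective supply by 15: p = 37 + 0.025q.
New quantity: 86.7 − 5q = 37 + 0.025q → q' = 9.8905.
Total subsidy cost = 15 × 9.8905 = 148.36.

148.36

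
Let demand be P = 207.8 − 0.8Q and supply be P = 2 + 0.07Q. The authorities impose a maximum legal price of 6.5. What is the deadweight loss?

12908.88

Competitive equilibrium: 207.8 − 0.8Q = 2 + 0.07Q → Q* = 236.55172, P* = 18.55862.
At the ceiling P = 6.5, quantity supplied = (6.5 − 2)/0.07 = 64.28571.
Willingness to pay at Q' = 64.28571: 207.8 − 0.8·64.28571 = 156.37143.
ΔQ = 236.55172 − 64.28571 = 172.26601; wedge = 156.37143 − 6.5 = 149.87143.
DWL = ½ × 172.26601 × 149.87143 = 12908.88.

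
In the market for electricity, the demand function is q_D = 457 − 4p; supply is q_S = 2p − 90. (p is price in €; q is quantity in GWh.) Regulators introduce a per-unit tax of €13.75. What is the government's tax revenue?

€1017.50

In inverse form: demand p = 114.25 − 0.25q, supply p = 45 + 0.5q.
Competitive equilibrium: 114.25 − 0.25q = 45 + 0.5q → q* = 92.3333, p* = 91.1667.
With the tax, the buyer price exceeds the seller price by 13.75: (114.25 − 0.25q) − (45 + 0.5q) = 13.75 → q' = 74.
Tax revenue = 13.75 × 74 = €1017.50.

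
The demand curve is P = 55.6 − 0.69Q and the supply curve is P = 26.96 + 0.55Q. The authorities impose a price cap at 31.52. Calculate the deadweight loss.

135.91

Competitive equilibrium: 55.6 − 0.69Q = 26.96 + 0.55Q → Q* = 23.0968, P* = 39.6632.
At the ceiling P = 31.52, quantity supplied = (31.52 − 26.96)/0.55 = 8.2909.
Willingness to pay at Q' = 8.2909: 55.6 − 0.69·8.2909 = 49.8793.
ΔQ = 23.0968 − 8.2909 = 14.8059; wedge = 49.8793 − 31.52 = 18.3593.
Welfare loss = ½ × 14.8059 × 18.3593 = 135.91.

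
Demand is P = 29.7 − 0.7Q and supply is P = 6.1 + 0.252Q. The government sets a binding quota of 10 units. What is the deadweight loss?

Competitive equilibrium: 29.7 − 0.7Q = 6.1 + 0.252Q → Q* = 24.7899, P* = 12.3471.
At Q = 10: demand price = 29.7 − 0.7·10 = 22.7; supply price = 6.1 + 0.252·10 = 8.62.
ΔQ = 24.7899 − 10 = 14.7899; wedge = 22.7 − 8.62 = 14.08.
The triangle = ½ × 14.7899 × 14.08 = 104.12.

104.12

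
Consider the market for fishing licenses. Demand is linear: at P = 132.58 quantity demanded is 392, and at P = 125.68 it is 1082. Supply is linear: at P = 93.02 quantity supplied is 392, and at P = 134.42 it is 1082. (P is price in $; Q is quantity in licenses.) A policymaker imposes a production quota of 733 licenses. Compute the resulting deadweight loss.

$1758.40

Demand slope = (125.68 − 132.58)/(1082 − 392) = −0.01, so P = 136.5 − 0.01Q.
Supply slope = (134.42 − 93.02)/(1082 − 392) = 0.06, so P = 69.5 + 0.06Q.
Competitive equilibrium: 136.5 − 0.01Q = 69.5 + 0.06Q → Q* = 957.1429, P* = 126.9286.
At Q = 733: demand price = 136.5 − 0.01·733 = 129.17; supply price = 69.5 + 0.06·733 = 113.48.
ΔQ = 957.1429 − 733 = 224.1429; wedge = 129.17 − 113.48 = 15.69.
Welfare loss = ½ × 224.1429 × 15.69 = $1758.40.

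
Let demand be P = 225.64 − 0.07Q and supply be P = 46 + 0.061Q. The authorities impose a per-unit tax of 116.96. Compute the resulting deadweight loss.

Competitive equilibrium: 225.64 − 0.07Q = 46 + 0.061Q → Q* = 1371.2977, P* = 129.6492.
With the tax, the buyer price exceeds the seller price by 116.96: (225.64 − 0.07Q) − (46 + 0.061Q) = 116.96 → Q' = 478.4733.
ΔQ = 1371.2977 − 478.4733 = 892.8244; the wedge equals the tax, 116.96.
Deadweight loss = ½ × 892.8244 × 116.96 = 52212.37.

52212.37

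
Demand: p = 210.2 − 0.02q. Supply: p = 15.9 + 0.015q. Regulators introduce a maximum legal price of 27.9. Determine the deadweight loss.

395081.29

Competitive equilibrium: 210.2 − 0.02q = 15.9 + 0.015q → q* = 5551.4286, p* = 99.1714.
At the ceiling p = 27.9, quantity supplied = (27.9 − 15.9)/0.015 = 800.
Willingness to pay at q' = 800: 210.2 − 0.02·800 = 194.2.
Δq = 5551.4286 − 800 = 4751.4286; wedge = 194.2 − 27.9 = 166.3.
Welfare loss = ½ × 4751.4286 × 166.3 = 395081.29.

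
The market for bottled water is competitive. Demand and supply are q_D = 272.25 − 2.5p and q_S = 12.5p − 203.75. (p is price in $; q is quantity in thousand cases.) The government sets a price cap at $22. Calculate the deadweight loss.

$3552.67 thousand

In inverse form: demand p = 108.9 − 0.4q, supply p = 16.3 + 0.08q.
Competitive equilibrium: 108.9 − 0.4q = 16.3 + 0.08q → q* = 192.9167, p* = 31.7333.
At the ceiling p = 22, quantity supplied = (22 − 16.3)/0.08 = 71.25.
Willingness to pay at q' = 71.25: 108.9 − 0.4·71.25 = 80.4.
Δq = 192.9167 − 71.25 = 121.6667; wedge = 80.4 − 22 = 58.4.
Deadweight loss = ½ × 121.6667 × 58.4 = $3552.67 thousand.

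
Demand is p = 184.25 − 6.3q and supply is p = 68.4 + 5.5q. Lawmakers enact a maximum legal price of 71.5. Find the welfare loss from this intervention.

505.27

Competitive equilibrium: 184.25 − 6.3q = 68.4 + 5.5q → q* = 9.8178, p* = 122.39788.
At the ceiling p = 71.5, quantity supplied = (71.5 − 68.4)/5.5 = 0.56364.
Willingness to pay at q' = 0.56364: 184.25 − 6.3·0.56364 = 180.69907.
Δq = 9.8178 − 0.56364 = 9.25416; wedge = 180.69907 − 71.5 = 109.19907.
Deadweight loss = ½ × 9.25416 × 109.19907 = 505.27.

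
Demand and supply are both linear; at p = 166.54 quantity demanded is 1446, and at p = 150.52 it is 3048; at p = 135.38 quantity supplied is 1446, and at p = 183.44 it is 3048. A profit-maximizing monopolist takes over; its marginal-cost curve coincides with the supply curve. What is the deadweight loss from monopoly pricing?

Demand slope = (150.52 − 166.54)/(3048 − 1446) = −0.01, so p = 181 − 0.01q.
Supply slope = (183.44 − 135.38)/(3048 − 1446) = 0.03, so p = 92 + 0.03q.
Competitive equilibrium: 181 − 0.01q = 92 + 0.03q → q* = 2225, p* = 158.75.
Marginal revenue: MR = 181 − 0.02q. Set MR = MC: 181 − 0.02q = 92 + 0.03q → q_m = 1780.
Price p_m = 181 − 0.01·1780 = 163.2; MC(q_m) = 92 + 0.03·1780 = 145.4.
Competitive q* = 2225, so Δq = 445; wedge = 163.2 − 145.4 = 17.8.
Deadweight loss = ½ × 445 × 17.8 = 3960.50.

3960.50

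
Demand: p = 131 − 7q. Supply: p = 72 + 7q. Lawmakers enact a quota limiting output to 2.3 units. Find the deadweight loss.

Competitive equilibrium: 131 − 7q = 72 + 7q → q* = 4.2143, p* = 101.5.
At q = 2.3: demand price = 131 − 7·2.3 = 114.9; supply price = 72 + 7·2.3 = 88.1.
Δq = 4.2143 − 2.3 = 1.9143; wedge = 114.9 − 88.1 = 26.8.
DWL = ½ × 1.9143 × 26.8 = 25.65.

25.65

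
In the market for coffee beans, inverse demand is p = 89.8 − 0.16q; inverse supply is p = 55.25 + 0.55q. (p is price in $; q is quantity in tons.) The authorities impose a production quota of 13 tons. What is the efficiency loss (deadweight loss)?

Competitive equilibrium: 89.8 − 0.16q = 55.25 + 0.55q → q* = 48.662, p* = 82.0141.
At q = 13: demand price = 89.8 − 0.16·13 = 87.72; supply price = 55.25 + 0.55·13 = 62.4.
Δq = 48.662 − 13 = 35.662; wedge = 87.72 − 62.4 = 25.32.
Deadweight loss = ½ × 35.662 × 25.32 = $451.48.

$451.48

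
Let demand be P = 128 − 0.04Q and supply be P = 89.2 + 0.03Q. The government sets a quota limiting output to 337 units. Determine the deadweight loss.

Competitive equilibrium: 128 − 0.04Q = 89.2 + 0.03Q → Q* = 554.2857, P* = 105.8286.
At Q = 337: demand price = 128 − 0.04·337 = 114.52; supply price = 89.2 + 0.03·337 = 99.31.
ΔQ = 554.2857 − 337 = 217.2857; wedge = 114.52 − 99.31 = 15.21.
Welfare loss = ½ × 217.2857 × 15.21 = 1652.46.

1652.46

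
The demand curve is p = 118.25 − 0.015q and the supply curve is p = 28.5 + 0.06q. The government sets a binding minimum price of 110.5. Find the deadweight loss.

Competitive equilibrium: 118.25 − 0.015q = 28.5 + 0.06q → q* = 1196.6667, p* = 100.3.
At the floor p = 110.5, quantity demanded = (118.25 − 110.5)/0.015 = 516.6667.
Sellers' marginal cost at q' = 516.6667: 28.5 + 0.06·516.6667 = 59.5.
Δq = 1196.6667 − 516.6667 = 680; wedge = 110.5 − 59.5 = 51.
Deadweight loss = ½ × 680 × 51 = 17340.

17340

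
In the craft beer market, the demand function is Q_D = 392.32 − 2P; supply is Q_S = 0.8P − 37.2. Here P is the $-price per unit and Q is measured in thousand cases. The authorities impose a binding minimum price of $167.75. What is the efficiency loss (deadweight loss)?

$720.73 thousand

In inverse form: demand P = 196.16 − 0.5Q, supply P = 46.5 + 1.25Q.
Competitive equilibrium: 196.16 − 0.5Q = 46.5 + 1.25Q → Q* = 85.52, P* = 153.4.
At the floor P = 167.75, quantity demanded = (196.16 − 167.75)/0.5 = 56.82.
Sellers' marginal cost at Q' = 56.82: 46.5 + 1.25·56.82 = 117.525.
ΔQ = 85.52 − 56.82 = 28.7; wedge = 167.75 − 117.525 = 50.225.
Welfare loss = ½ × 28.7 × 50.225 = $720.73 thousand.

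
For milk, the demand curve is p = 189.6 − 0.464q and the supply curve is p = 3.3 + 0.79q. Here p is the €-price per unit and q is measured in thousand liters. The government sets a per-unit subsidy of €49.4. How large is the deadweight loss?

Competitive equilibrium: 189.6 − 0.464q = 3.3 + 0.79q → q* = 148.5646, p* = 120.666.
The subsidy lowers effective supply by 49.4: p = 0.79q − 46.1.
New quantity: 189.6 − 0.464q = 0.79q − 46.1 → q' = 187.9585.
Overproduction Δq = 187.9585 − 148.5646 = 39.3939; wedge = subsidy = 49.4.
DWL = ½ × 39.3939 × 49.4 = €973.03 thousand.

€973.03 thousand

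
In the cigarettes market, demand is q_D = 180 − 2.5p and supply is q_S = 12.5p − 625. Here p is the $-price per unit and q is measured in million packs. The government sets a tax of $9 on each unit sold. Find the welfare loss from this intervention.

$84.375 million

In inverse form: demand p = 72 − 0.4q, supply p = 50 + 0.08q.
Competitive equilibrium: 72 − 0.4q = 50 + 0.08q → q* = 45.8333, p* = 53.6667.
With the tax, the buyer price exceeds the seller price by 9: (72 − 0.4q) − (50 + 0.08q) = 9 → q' = 27.0833.
Δq = 45.8333 − 27.0833 = 18.75; the wedge equals the tax, 9.
Welfare loss = ½ × 18.75 × 9 = $84.375 million.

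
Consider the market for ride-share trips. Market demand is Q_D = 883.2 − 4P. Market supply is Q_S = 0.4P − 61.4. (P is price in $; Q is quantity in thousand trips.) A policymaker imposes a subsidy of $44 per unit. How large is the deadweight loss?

In inverse form: demand P = 220.8 − 0.25Q, supply P = 153.5 + 2.5Q.
Competitive equilibrium: 220.8 − 0.25Q = 153.5 + 2.5Q → Q* = 24.4727, P* = 214.6818.
The subsidy lowers effective supply by 44: P = 109.5 + 2.5Q.
New quantity: 220.8 − 0.25Q = 109.5 + 2.5Q → Q' = 40.4727.
Overproduction ΔQ = 40.4727 − 24.4727 = 16; wedge = subsidy = 44.
The triangle = ½ × 16 × 44 = $352 thousand.

$352 thousand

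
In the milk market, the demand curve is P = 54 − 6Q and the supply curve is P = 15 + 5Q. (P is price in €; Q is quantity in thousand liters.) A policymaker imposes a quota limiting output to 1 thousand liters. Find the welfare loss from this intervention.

Competitive equilibrium: 54 − 6Q = 15 + 5Q → Q* = 3.5455, P* = 32.7273.
At Q = 1: demand price = 54 − 6·1 = 48; supply price = 15 + 5·1 = 20.
ΔQ = 3.5455 − 1 = 2.5455; wedge = 48 − 20 = 28.
Deadweight loss = ½ × 2.5455 × 28 = €35.64 thousand.

€35.64 thousand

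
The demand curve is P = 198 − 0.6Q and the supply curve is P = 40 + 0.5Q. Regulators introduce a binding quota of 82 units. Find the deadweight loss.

Competitive equilibrium: 198 − 0.6Q = 40 + 0.5Q → Q* = 143.6364, P* = 111.8182.
At Q = 82: demand price = 198 − 0.6·82 = 148.8; supply price = 40 + 0.5·82 = 81.
ΔQ = 143.6364 − 82 = 61.6364; wedge = 148.8 − 81 = 67.8.
Deadweight loss = ½ × 61.6364 × 67.8 = 2089.47.

2089.47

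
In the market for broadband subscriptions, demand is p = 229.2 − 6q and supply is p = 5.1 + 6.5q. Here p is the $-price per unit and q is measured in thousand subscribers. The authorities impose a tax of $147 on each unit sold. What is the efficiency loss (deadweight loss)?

$864.36 thousand

Competitive equilibrium: 229.2 − 6q = 5.1 + 6.5q → q* = 17.928, p* = 121.632.
With the tax, the buyer price exceeds the seller price by 147: (229.2 − 6q) − (5.1 + 6.5q) = 147 → q' = 6.168.
Δq = 17.928 − 6.168 = 11.76; the wedge equals the tax, 147.
The triangle = ½ × 11.76 × 147 = $864.36 thousand.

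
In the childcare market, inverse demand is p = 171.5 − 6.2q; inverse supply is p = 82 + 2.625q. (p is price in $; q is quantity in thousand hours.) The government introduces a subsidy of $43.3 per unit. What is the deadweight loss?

Competitive equilibrium: 171.5 − 6.2q = 82 + 2.625q → q* = 10.1416, p* = 108.6218.
The subsidy lowers effective supply by 43.3: p = 38.7 + 2.625q.
New quantity: 171.5 − 6.2q = 38.7 + 2.625q → q' = 15.0482.
Overproduction Δq = 15.0482 − 10.1416 = 4.9066; wedge = subsidy = 43.3.
Deadweight loss = ½ × 4.9066 × 43.3 = $106.23 thousand.

$106.23 thousand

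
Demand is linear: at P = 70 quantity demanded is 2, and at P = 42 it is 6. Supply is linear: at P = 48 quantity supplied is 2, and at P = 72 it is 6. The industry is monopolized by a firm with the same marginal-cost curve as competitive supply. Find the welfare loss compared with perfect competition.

Demand slope = (42 − 70)/(6 − 2) = −7, so P = 84 − 7Q.
Supply slope = (72 − 48)/(6 − 2) = 6, so P = 36 + 6Q.
Competitive equilibrium: 84 − 7Q = 36 + 6Q → Q* = 3.6923, P* = 58.1538.
Marginal revenue: MR = 84 − 14Q. Set MR = MC: 84 − 14Q = 36 + 6Q → Q_m = 2.4.
Price P_m = 84 − 7·2.4 = 67.2; MC(Q_m) = 36 + 6·2.4 = 50.4.
Competitive Q* = 3.6923, so ΔQ = 1.2923; wedge = 67.2 − 50.4 = 16.8.
Welfare loss = ½ × 1.2923 × 16.8 = 10.86.

10.86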